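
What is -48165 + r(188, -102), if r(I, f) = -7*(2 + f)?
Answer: -47465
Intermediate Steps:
r(I, f) = -14 - 7*f
-48165 + r(188, -102) = -48165 + (-14 - 7*(-102)) = -48165 + (-14 + 714) = -48165 + 700 = -47465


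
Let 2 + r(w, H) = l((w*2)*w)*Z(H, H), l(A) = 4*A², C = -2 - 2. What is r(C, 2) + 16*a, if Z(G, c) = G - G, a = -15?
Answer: -242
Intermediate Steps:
Z(G, c) = 0
C = -4
r(w, H) = -2 (r(w, H) = -2 + (4*((w*2)*w)²)*0 = -2 + (4*((2*w)*w)²)*0 = -2 + (4*(2*w²)²)*0 = -2 + (4*(4*w⁴))*0 = -2 + (16*w⁴)*0 = -2 + 0 = -2)
r(C, 2) + 16*a = -2 + 16*(-15) = -2 - 240 = -242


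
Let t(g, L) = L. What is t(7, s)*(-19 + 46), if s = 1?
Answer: 27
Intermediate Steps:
t(7, s)*(-19 + 46) = 1*(-19 + 46) = 1*27 = 27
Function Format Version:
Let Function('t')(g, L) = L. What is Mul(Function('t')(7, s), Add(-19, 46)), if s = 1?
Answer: 27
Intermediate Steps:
Mul(Function('t')(7, s), Add(-19, 46)) = Mul(1, Add(-19, 46)) = Mul(1, 27) = 27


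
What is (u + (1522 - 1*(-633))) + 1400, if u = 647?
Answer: 4202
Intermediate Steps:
(u + (1522 - 1*(-633))) + 1400 = (647 + (1522 - 1*(-633))) + 1400 = (647 + (1522 + 633)) + 1400 = (647 + 2155) + 1400 = 2802 + 1400 = 4202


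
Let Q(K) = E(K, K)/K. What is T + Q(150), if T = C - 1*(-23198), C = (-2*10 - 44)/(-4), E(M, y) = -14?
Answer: 1741043/75 ≈ 23214.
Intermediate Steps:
Q(K) = -14/K
C = 16 (C = (-20 - 44)*(-¼) = -64*(-¼) = 16)
T = 23214 (T = 16 - 1*(-23198) = 16 + 23198 = 23214)
T + Q(150) = 23214 - 14/150 = 23214 - 14*1/150 = 23214 - 7/75 = 1741043/75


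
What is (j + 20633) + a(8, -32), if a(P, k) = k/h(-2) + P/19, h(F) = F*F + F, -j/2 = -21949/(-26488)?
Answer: 5187668333/251636 ≈ 20616.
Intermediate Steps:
j = -21949/13244 (j = -(-43898)/(-26488) = -(-43898)*(-1)/26488 = -2*21949/26488 = -21949/13244 ≈ -1.6573)
h(F) = F + F**2 (h(F) = F**2 + F = F + F**2)
a(P, k) = k/2 + P/19 (a(P, k) = k/((-2*(1 - 2))) + P/19 = k/((-2*(-1))) + P*(1/19) = k/2 + P/19)
(j + 20633) + a(8, -32) = (-21949/13244 + 20633) + ((1/2)*(-32) + (1/19)*8) = 273241503/13244 + (-16 + 8/19) = 273241503/13244 - 296/19 = 5187668333/251636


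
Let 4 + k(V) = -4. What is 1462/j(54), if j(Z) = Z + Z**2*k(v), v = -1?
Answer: -731/11637 ≈ -0.062817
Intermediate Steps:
k(V) = -8 (k(V) = -4 - 4 = -8)
j(Z) = Z - 8*Z**2 (j(Z) = Z + Z**2*(-8) = Z - 8*Z**2)
1462/j(54) = 1462/((54*(1 - 8*54))) = 1462/((54*(1 - 432))) = 1462/((54*(-431))) = 1462/(-23274) = 1462*(-1/23274) = -731/11637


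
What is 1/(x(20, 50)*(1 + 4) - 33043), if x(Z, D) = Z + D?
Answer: -1/32693 ≈ -3.0588e-5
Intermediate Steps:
x(Z, D) = D + Z
1/(x(20, 50)*(1 + 4) - 33043) = 1/((50 + 20)*(1 + 4) - 33043) = 1/(70*5 - 33043) = 1/(350 - 33043) = 1/(-32693) = -1/32693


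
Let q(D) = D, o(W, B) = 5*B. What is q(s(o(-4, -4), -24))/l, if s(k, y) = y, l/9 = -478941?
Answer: 8/1436823 ≈ 5.5678e-6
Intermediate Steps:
l = -4310469 (l = 9*(-478941) = -4310469)
q(s(o(-4, -4), -24))/l = -24/(-4310469) = -24*(-1/4310469) = 8/1436823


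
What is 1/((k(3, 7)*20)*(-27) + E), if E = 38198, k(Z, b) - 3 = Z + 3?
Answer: 1/33338 ≈ 2.9996e-5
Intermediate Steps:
k(Z, b) = 6 + Z (k(Z, b) = 3 + (Z + 3) = 3 + (3 + Z) = 6 + Z)
1/((k(3, 7)*20)*(-27) + E) = 1/(((6 + 3)*20)*(-27) + 38198) = 1/((9*20)*(-27) + 38198) = 1/(180*(-27) + 38198) = 1/(-4860 + 38198) = 1/33338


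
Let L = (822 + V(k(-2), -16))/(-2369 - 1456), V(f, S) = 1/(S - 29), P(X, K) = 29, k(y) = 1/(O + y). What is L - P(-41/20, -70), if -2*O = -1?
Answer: -5028614/172125 ≈ -29.215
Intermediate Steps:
O = 1/2 (O = -1/2*(-1) = 1/2 ≈ 0.50000)
k(y) = 1/(1/2 + y)
V(f, S) = 1/(-29 + S)
L = -36989/172125 (L = (822 + 1/(-29 - 16))/(-2369 - 1456) = (822 + 1/(-45))/(-3825) = (822 - 1/45)*(-1/3825) = (36989/45)*(-1/3825) = -36989/172125 ≈ -0.21490)
L - P(-41/20, -70) = -36989/172125 - 1*29 = -36989/172125 - 29 = -5028614/172125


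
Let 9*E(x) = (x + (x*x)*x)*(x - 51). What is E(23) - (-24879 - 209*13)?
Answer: -92956/9 ≈ -10328.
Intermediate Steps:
E(x) = (-51 + x)*(x + x³)/9 (E(x) = ((x + (x*x)*x)*(x - 51))/9 = ((x + x²*x)*(-51 + x))/9 = ((x + x³)*(-51 + x))/9 = ((-51 + x)*(x + x³))/9 = (-51 + x)*(x + x³)/9)
E(23) - (-24879 - 209*13) = (⅑)*23*(-51 + 23 + 23³ - 51*23²) - (-24879 - 209*13) = (⅑)*23*(-51 + 23 + 12167 - 51*529) - (-24879 - 2717) = (⅑)*23*(-51 + 23 + 12167 - 26979) - 1*(-27596) = (⅑)*23*(-14840) + 27596 = -341320/9 + 27596 = -92956/9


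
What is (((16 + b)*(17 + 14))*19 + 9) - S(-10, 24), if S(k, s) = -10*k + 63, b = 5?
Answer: 12215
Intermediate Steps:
S(k, s) = 63 - 10*k
(((16 + b)*(17 + 14))*19 + 9) - S(-10, 24) = (((16 + 5)*(17 + 14))*19 + 9) - (63 - 10*(-10)) = ((21*31)*19 + 9) - (63 + 100) = (651*19 + 9) - 1*163 = (12369 + 9) - 163 = 12378 - 163 = 12215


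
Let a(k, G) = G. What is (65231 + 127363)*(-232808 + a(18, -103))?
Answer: -44857261134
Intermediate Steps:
(65231 + 127363)*(-232808 + a(18, -103)) = (65231 + 127363)*(-232808 - 103) = 192594*(-232911) = -44857261134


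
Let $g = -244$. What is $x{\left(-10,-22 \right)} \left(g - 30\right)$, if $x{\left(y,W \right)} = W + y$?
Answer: $8768$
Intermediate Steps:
$x{\left(-10,-22 \right)} \left(g - 30\right) = \left(-22 - 10\right) \left(-244 - 30\right) = \left(-32\right) \left(-274\right) = 8768$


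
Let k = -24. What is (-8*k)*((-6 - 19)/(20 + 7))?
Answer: -1600/9 ≈ -177.78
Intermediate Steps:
(-8*k)*((-6 - 19)/(20 + 7)) = (-8*(-24))*((-6 - 19)/(20 + 7)) = 192*(-25/27) = -1600/9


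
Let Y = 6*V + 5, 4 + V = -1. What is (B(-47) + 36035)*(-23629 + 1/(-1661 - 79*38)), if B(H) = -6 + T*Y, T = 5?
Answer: -3955975533312/4663 ≈ -8.4838e+8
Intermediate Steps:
V = -5 (V = -4 - 1 = -5)
Y = -25 (Y = 6*(-5) + 5 = -30 + 5 = -25)
B(H) = -131 (B(H) = -6 + 5*(-25) = -6 - 125 = -131)
(B(-47) + 36035)*(-23629 + 1/(-1661 - 79*38)) = (-131 + 36035)*(-23629 + 1/(-1661 - 79*38)) = 35904*(-23629 + 1/(-1661 - 3002)) = 35904*(-23629 + 1/(-4663)) = 35904*(-23629 - 1/4663) = 35904*(-110182028/4663) = -3955975533312/4663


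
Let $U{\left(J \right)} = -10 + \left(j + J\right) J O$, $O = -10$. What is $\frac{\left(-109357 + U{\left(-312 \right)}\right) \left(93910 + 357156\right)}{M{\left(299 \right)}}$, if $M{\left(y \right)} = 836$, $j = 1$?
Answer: $- \frac{22136822561}{38} \approx -5.8255 \cdot 10^{8}$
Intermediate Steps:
$U{\left(J \right)} = -10 - 10 J \left(1 + J\right)$ ($U{\left(J \right)} = -10 + \left(1 + J\right) J \left(-10\right) = -10 + J \left(1 + J\right) \left(-10\right) = -10 - 10 J \left(1 + J\right)$)
$\frac{\left(-109357 + U{\left(-312 \right)}\right) \left(93910 + 357156\right)}{M{\left(299 \right)}} = \frac{\left(-109357 - \left(-3110 + 973440\right)\right) \left(93910 + 357156\right)}{836} = \left(-109357 - 970330\right) 451066 \cdot \frac{1}{836} = \left(-1079687\right) 451066 \cdot \frac{1}{836} = \left(-487010096342\right) \frac{1}{836} = - \frac{22136822561}{38}$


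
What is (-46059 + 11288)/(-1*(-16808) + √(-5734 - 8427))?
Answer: -584430968/282523025 + 4137749*I/282523025 ≈ -2.0686 + 0.014646*I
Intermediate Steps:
(-46059 + 11288)/(-1*(-16808) + √(-5734 - 8427)) = -34771/(16808 + √(-14161)) = -34771*(16808 - 119*I)/282523025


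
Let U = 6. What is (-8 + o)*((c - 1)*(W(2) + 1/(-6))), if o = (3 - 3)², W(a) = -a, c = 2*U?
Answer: 572/3 ≈ 190.67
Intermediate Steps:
c = 12 (c = 2*6 = 12)
o = 0 (o = 0² = 0)
(-8 + o)*((c - 1)*(W(2) + 1/(-6))) = (-8 + 0)*((12 - 1)*(-1*2 + 1/(-6))) = -88*(-2 - ⅙) = -88*(-13)/6 = -8*(-143/6) = 572/3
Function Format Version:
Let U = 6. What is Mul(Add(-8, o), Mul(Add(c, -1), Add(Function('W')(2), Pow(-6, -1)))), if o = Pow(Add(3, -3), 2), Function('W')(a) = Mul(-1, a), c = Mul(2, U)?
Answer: Rational(572, 3) ≈ 190.67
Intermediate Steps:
c = 12 (c = Mul(2, 6) = 12)
o = 0 (o = Pow(0, 2) = 0)
Mul(Add(-8, o), Mul(Add(c, -1), Add(Function('W')(2), Pow(-6, -1)))) = Mul(Add(-8, 0), Mul(Add(12, -1), Add(Mul(-1, 2), Pow(-6, -1)))) = Mul(-8, Mul(11, Add(-2, Rational(-1, 6)))) = Mul(-8, Mul(11, Rational(-13, 6))) = Mul(-8, Rational(-143, 6)) = Rational(572, 3)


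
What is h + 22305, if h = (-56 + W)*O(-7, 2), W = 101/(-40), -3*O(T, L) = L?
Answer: 1340641/60 ≈ 22344.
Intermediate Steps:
O(T, L) = -L/3
W = -101/40 (W = 101*(-1/40) = -101/40 ≈ -2.5250)
h = 2341/60 (h = (-56 - 101/40)*(-1/3*2) = -2341/40*(-2/3) = 2341/60 ≈ 39.017)
h + 22305 = 2341/60 + 22305 = 1340641/60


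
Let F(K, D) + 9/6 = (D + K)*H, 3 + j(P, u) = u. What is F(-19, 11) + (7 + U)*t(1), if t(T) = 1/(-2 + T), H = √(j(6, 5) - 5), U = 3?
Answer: -23/2 - 8*I*√3 ≈ -11.5 - 13.856*I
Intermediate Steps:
j(P, u) = -3 + u
H = I*√3 (H = √((-3 + 5) - 5) = √(2 - 5) = √(-3) = I*√3 ≈ 1.732*I)
F(K, D) = -3/2 + I*√3*(D + K) (F(K, D) = -3/2 + (D + K)*(I*√3) = -3/2 + I*√3*(D + K))
F(-19, 11) + (7 + U)*t(1) = (-3/2 + I*11*√3 + I*(-19)*√3) + (7 + 3)/(-2 + 1) = (-3/2 + 11*I*√3 - 19*I*√3) + 10/(-1) = (-3/2 - 8*I*√3) + 10*(-1) = (-3/2 - 8*I*√3) - 10 = -23/2 - 8*I*√3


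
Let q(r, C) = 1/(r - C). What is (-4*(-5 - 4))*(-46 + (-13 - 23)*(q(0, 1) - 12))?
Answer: 15192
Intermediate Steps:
(-4*(-5 - 4))*(-46 + (-13 - 23)*(q(0, 1) - 12)) = (-4*(-5 - 4))*(-46 + (-13 - 23)*(1/(0 - 1*1) - 12)) = (-4*(-9))*(-46 - 36*(1/(0 - 1) - 12)) = 36*(-46 - 36*(1/(-1) - 12)) = 36*(-46 - 36*(-1 - 12)) = 36*(-46 - 36*(-13)) = 36*(-46 + 468) = 36*422 = 15192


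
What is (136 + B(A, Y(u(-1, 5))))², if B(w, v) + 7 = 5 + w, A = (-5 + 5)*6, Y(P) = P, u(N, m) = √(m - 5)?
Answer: 17956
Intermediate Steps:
u(N, m) = √(-5 + m)
A = 0 (A = 0*6 = 0)
B(w, v) = -2 + w (B(w, v) = -7 + (5 + w) = -2 + w)
(136 + B(A, Y(u(-1, 5))))² = (136 + (-2 + 0))² = (136 - 2)² = 134² = 17956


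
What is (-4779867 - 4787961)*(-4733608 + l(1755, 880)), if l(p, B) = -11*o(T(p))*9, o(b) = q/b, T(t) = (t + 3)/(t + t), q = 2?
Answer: 13271179960400472/293 ≈ 4.5294e+13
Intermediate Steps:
T(t) = (3 + t)/(2*t) (T(t) = (3 + t)/((2*t)) = (3 + t)*(1/(2*t)) = (3 + t)/(2*t))
o(b) = 2/b
l(p, B) = -396*p/(3 + p) (l(p, B) = -22/((3 + p)/(2*p))*9 = -22*2*p/(3 + p)*9 = -44*p/(3 + p)*9 = -396*p/(3 + p))
(-4779867 - 4787961)*(-4733608 + l(1755, 880)) = (-4779867 - 4787961)*(-4733608 - 396*1755/(3 + 1755)) = -9567828*(-4733608 - 396*1755/1758) = -9567828*(-4733608 - 396*1755*1/1758) = -9567828*(-4733608 - 115830/293) = -9567828*(-1387062974/293) = 13271179960400472/293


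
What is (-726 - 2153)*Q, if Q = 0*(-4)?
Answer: 0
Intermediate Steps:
Q = 0
(-726 - 2153)*Q = (-726 - 2153)*0 = -2879*0 = 0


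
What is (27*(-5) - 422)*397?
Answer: -221129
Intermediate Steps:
(27*(-5) - 422)*397 = (-135 - 422)*397 = -557*397 = -221129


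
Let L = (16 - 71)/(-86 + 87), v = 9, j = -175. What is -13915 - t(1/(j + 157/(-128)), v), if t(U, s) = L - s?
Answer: -13851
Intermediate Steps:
L = -55 (L = -55/1 = -55*1 = -55)
t(U, s) = -55 - s
-13915 - t(1/(j + 157/(-128)), v) = -13915 - (-55 - 1*9) = -13915 - (-55 - 9) = -13915 - 1*(-64) = -13915 + 64 = -13851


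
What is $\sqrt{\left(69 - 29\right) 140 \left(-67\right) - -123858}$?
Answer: $i \sqrt{251342} \approx 501.34 i$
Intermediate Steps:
$\sqrt{\left(69 - 29\right) 140 \left(-67\right) - -123858} = \sqrt{\left(69 - 29\right) 140 \left(-67\right) + 123858} = \sqrt{40 \cdot 140 \left(-67\right) + 123858} = \sqrt{5600 \left(-67\right) + 123858} = \sqrt{-375200 + 123858} = \sqrt{-251342} = i \sqrt{251342}$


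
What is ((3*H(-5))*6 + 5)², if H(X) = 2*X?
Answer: 30625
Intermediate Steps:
((3*H(-5))*6 + 5)² = ((3*(2*(-5)))*6 + 5)² = ((3*(-10))*6 + 5)² = (-30*6 + 5)² = (-180 + 5)² = (-175)² = 30625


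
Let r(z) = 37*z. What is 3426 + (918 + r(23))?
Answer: 5195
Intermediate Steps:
3426 + (918 + r(23)) = 3426 + (918 + 37*23) = 3426 + (918 + 851) = 3426 + 1769 = 5195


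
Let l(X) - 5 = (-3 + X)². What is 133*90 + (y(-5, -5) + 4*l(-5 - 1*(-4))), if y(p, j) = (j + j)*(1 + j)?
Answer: 12094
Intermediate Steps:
y(p, j) = 2*j*(1 + j) (y(p, j) = (2*j)*(1 + j) = 2*j*(1 + j))
l(X) = 5 + (-3 + X)²
133*90 + (y(-5, -5) + 4*l(-5 - 1*(-4))) = 133*90 + (2*(-5)*(1 - 5) + 4*(5 + (-3 + (-5 - 1*(-4)))²)) = 11970 + (2*(-5)*(-4) + 4*(5 + (-3 + (-5 + 4))²)) = 11970 + (40 + 4*(5 + (-3 - 1)²)) = 11970 + (40 + 4*(5 + (-4)²)) = 11970 + (40 + 4*(5 + 16)) = 11970 + (40 + 4*21) = 11970 + (40 + 84) = 11970 + 124 = 12094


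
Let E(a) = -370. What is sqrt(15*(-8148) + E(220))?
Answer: I*sqrt(122590) ≈ 350.13*I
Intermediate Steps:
sqrt(15*(-8148) + E(220)) = sqrt(15*(-8148) - 370) = sqrt(-122220 - 370) = sqrt(-122590) = I*sqrt(122590)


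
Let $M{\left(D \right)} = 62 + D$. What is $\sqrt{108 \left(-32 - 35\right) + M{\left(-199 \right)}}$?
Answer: $i \sqrt{7373} \approx 85.866 i$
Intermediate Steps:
$\sqrt{108 \left(-32 - 35\right) + M{\left(-199 \right)}} = \sqrt{108 \left(-32 - 35\right) + \left(62 - 199\right)} = \sqrt{108 \left(-67\right) - 137} = \sqrt{-7236 - 137} = \sqrt{-7373} = i \sqrt{7373}$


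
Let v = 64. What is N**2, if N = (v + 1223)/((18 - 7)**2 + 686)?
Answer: 184041/72361 ≈ 2.5434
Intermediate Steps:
N = 429/269 (N = (64 + 1223)/((18 - 7)**2 + 686) = 1287/(11**2 + 686) = 1287/(121 + 686) = 1287/807 = 1287*(1/807) = 429/269 ≈ 1.5948)
N**2 = (429/269)**2 = 184041/72361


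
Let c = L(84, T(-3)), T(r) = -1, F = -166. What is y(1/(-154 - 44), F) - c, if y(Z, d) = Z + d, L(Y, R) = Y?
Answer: -49501/198 ≈ -250.01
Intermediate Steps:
c = 84
y(1/(-154 - 44), F) - c = (1/(-154 - 44) - 166) - 1*84 = (1/(-198) - 166) - 84 = (-1/198 - 166) - 84 = -32869/198 - 84 = -49501/198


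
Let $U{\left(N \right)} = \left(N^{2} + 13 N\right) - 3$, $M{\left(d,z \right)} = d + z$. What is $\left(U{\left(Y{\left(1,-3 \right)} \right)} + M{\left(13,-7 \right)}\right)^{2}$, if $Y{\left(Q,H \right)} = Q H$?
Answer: $729$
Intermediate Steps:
$Y{\left(Q,H \right)} = H Q$
$U{\left(N \right)} = -3 + N^{2} + 13 N$
$\left(U{\left(Y{\left(1,-3 \right)} \right)} + M{\left(13,-7 \right)}\right)^{2} = \left(\left(-3 + \left(\left(-3\right) 1\right)^{2} + 13 \left(\left(-3\right) 1\right)\right) + \left(13 - 7\right)\right)^{2} = \left(\left(-3 + \left(-3\right)^{2} + 13 \left(-3\right)\right) + 6\right)^{2} = \left(\left(-3 + 9 - 39\right) + 6\right)^{2} = \left(-33 + 6\right)^{2} = \left(-27\right)^{2} = 729$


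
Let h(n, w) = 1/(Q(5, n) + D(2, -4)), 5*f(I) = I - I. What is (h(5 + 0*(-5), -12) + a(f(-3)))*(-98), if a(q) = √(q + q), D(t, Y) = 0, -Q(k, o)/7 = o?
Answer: 14/5 ≈ 2.8000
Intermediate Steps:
f(I) = 0 (f(I) = (I - I)/5 = (⅕)*0 = 0)
Q(k, o) = -7*o
a(q) = √2*√q (a(q) = √(2*q) = √2*√q)
h(n, w) = -1/(7*n) (h(n, w) = 1/(-7*n + 0) = 1/(-7*n) = -1/(7*n))
(h(5 + 0*(-5), -12) + a(f(-3)))*(-98) = (-1/(7*(5 + 0*(-5))) + √2*√0)*(-98) = (-1/(7*(5 + 0)) + √2*0)*(-98) = (-⅐/5 + 0)*(-98) = (-⅐*⅕ + 0)*(-98) = (-1/35 + 0)*(-98) = -1/35*(-98) = 14/5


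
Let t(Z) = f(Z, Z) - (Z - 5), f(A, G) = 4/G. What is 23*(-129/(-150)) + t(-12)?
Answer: 5467/150 ≈ 36.447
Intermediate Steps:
t(Z) = 5 - Z + 4/Z (t(Z) = 4/Z - (Z - 5) = 4/Z - (-5 + Z) = 4/Z + (5 - Z) = 5 - Z + 4/Z)
23*(-129/(-150)) + t(-12) = 23*(-129/(-150)) + (5 - 1*(-12) + 4/(-12)) = 23*(-129*(-1/150)) + (5 + 12 + 4*(-1/12)) = 23*(43/50) + (5 + 12 - ⅓) = 989/50 + 50/3 = 5467/150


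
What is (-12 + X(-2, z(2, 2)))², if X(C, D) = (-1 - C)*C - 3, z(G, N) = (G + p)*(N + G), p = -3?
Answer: 289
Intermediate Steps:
z(G, N) = (-3 + G)*(G + N) (z(G, N) = (G - 3)*(N + G) = (-3 + G)*(G + N))
X(C, D) = -3 + C*(-1 - C) (X(C, D) = C*(-1 - C) - 3 = -3 + C*(-1 - C))
(-12 + X(-2, z(2, 2)))² = (-12 + (-3 - 1*(-2) - 1*(-2)²))² = (-12 + (-3 + 2 - 1*4))² = (-12 + (-3 + 2 - 4))² = (-12 - 5)² = (-17)² = 289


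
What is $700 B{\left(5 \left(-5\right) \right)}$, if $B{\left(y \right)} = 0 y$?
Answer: $0$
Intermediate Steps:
$B{\left(y \right)} = 0$
$700 B{\left(5 \left(-5\right) \right)} = 700 \cdot 0 = 0$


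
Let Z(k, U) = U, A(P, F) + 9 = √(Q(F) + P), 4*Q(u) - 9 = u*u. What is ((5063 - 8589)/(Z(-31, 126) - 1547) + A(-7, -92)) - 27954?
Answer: -39731897/1421 + √8445/2 ≈ -27915.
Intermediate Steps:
Q(u) = 9/4 + u²/4 (Q(u) = 9/4 + (u*u)/4 = 9/4 + u²/4)
A(P, F) = -9 + √(9/4 + P + F²/4) (A(P, F) = -9 + √((9/4 + F²/4) + P) = -9 + √(9/4 + P + F²/4))
((5063 - 8589)/(Z(-31, 126) - 1547) + A(-7, -92)) - 27954 = ((5063 - 8589)/(126 - 1547) + (-9 + √(9 + (-92)² + 4*(-7))/2)) - 27954 = (-3526/(-1421) + (-9 + √(9 + 8464 - 28)/2)) - 27954 = (-3526*(-1/1421) + (-9 + √8445/2)) - 27954 = (3526/1421 + (-9 + √8445/2)) - 27954 = (-9263/1421 + √8445/2) - 27954 = -39731897/1421 + √8445/2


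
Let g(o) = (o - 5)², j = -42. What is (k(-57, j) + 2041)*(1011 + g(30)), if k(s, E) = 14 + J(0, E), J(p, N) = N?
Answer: 3293268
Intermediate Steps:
k(s, E) = 14 + E
g(o) = (-5 + o)²
(k(-57, j) + 2041)*(1011 + g(30)) = ((14 - 42) + 2041)*(1011 + (-5 + 30)²) = (-28 + 2041)*(1011 + 25²) = 2013*(1011 + 625) = 2013*1636 = 3293268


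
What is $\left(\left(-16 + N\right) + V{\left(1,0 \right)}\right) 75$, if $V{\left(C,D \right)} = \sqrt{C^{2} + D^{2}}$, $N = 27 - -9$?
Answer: $1575$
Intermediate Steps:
$N = 36$ ($N = 27 + 9 = 36$)
$\left(\left(-16 + N\right) + V{\left(1,0 \right)}\right) 75 = \left(\left(-16 + 36\right) + \sqrt{1^{2} + 0^{2}}\right) 75 = \left(20 + \sqrt{1 + 0}\right) 75 = \left(20 + \sqrt{1}\right) 75 = \left(20 + 1\right) 75 = 21 \cdot 75 = 1575$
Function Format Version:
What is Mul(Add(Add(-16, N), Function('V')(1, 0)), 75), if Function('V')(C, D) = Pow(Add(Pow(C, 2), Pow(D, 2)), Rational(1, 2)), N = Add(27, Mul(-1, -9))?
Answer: 1575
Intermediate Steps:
N = 36 (N = Add(27, 9) = 36)
Mul(Add(Add(-16, N), Function('V')(1, 0)), 75) = Mul(Add(Add(-16, 36), Pow(Add(Pow(1, 2), Pow(0, 2)), Rational(1, 2))), 75) = Mul(Add(20, Pow(Add(1, 0), Rational(1, 2))), 75) = Mul(Add(20, Pow(1, Rational(1, 2))), 75) = Mul(Add(20, 1), 75) = Mul(21, 75) = 1575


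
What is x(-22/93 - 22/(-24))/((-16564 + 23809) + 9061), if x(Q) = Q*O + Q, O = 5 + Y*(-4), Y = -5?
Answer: 3289/3032916 ≈ 0.0010844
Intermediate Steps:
O = 25 (O = 5 - 5*(-4) = 5 + 20 = 25)
x(Q) = 26*Q (x(Q) = Q*25 + Q = 25*Q + Q = 26*Q)
x(-22/93 - 22/(-24))/((-16564 + 23809) + 9061) = (26*(-22/93 - 22/(-24)))/((-16564 + 23809) + 9061) = (26*(-22*1/93 - 22*(-1/24)))/(7245 + 9061) = (26*(-22/93 + 11/12))/16306 = (26*(253/372))*(1/16306) = (3289/186)*(1/16306) = 3289/3032916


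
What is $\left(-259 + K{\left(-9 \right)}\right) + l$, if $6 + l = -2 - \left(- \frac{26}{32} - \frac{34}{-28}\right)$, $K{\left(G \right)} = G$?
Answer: $- \frac{30957}{112} \approx -276.4$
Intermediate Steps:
$l = - \frac{941}{112}$ ($l = -6 - \left(2 - \frac{13}{16} + \frac{17}{14}\right) = -6 - \frac{269}{112} = - \frac{941}{112} \approx -8.4018$)
$\left(-259 + K{\left(-9 \right)}\right) + l = \left(-259 - 9\right) - \frac{941}{112} = -268 - \frac{941}{112} = - \frac{30957}{112}$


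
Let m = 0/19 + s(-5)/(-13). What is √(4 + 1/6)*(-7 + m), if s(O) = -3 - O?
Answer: -155*√6/26 ≈ -14.603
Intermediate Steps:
m = -2/13 (m = 0/19 + (-3 - 1*(-5))/(-13) = 0*(1/19) + (-3 + 5)*(-1/13) = 0 + 2*(-1/13) = 0 - 2/13 = -2/13 ≈ -0.15385)
√(4 + 1/6)*(-7 + m) = √(4 + 1/6)*(-7 - 2/13) = √(4 + ⅙)*(-93/13) = √(25/6)*(-93/13) = (5*√6/6)*(-93/13) = -155*√6/26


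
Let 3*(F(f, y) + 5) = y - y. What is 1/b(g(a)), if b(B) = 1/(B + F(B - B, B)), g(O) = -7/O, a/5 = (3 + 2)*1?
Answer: -132/25 ≈ -5.2800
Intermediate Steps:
F(f, y) = -5 (F(f, y) = -5 + (y - y)/3 = -5 + (⅓)*0 = -5 + 0 = -5)
a = 25 (a = 5*((3 + 2)*1) = 5*(5*1) = 5*5 = 25)
b(B) = 1/(-5 + B) (b(B) = 1/(B - 5) = 1/(-5 + B))
1/b(g(a)) = 1/(1/(-5 - 7/25)) = 1/(1/(-132/25)) = 1/(-25/132) = -132/25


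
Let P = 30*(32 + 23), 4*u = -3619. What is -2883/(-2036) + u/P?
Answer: 264989/305400 ≈ 0.86768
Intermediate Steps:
u = -3619/4 (u = (1/4)*(-3619) = -3619/4 ≈ -904.75)
P = 1650 (P = 30*55 = 1650)
-2883/(-2036) + u/P = -2883/(-2036) - 3619/4/1650 = -2883*(-1/2036) - 3619/4*1/1650 = 2883/2036 - 329/600 = 264989/305400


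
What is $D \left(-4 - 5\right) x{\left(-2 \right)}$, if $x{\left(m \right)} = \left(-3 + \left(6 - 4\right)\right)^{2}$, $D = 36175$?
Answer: $-325575$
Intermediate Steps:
$x{\left(m \right)} = 1$ ($x{\left(m \right)} = \left(-3 + \left(6 - 4\right)\right)^{2} = \left(-3 + 2\right)^{2} = \left(-1\right)^{2} = 1$)
$D \left(-4 - 5\right) x{\left(-2 \right)} = 36175 \left(-4 - 5\right) 1 = 36175 \left(\left(-9\right) 1\right) = 36175 \left(-9\right) = -325575$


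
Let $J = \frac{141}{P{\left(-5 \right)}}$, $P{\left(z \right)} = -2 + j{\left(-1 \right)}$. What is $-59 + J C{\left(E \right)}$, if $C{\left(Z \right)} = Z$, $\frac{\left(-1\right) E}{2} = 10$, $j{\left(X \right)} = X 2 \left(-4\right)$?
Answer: $-529$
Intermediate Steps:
$j{\left(X \right)} = - 8 X$ ($j{\left(X \right)} = 2 X \left(-4\right) = - 8 X$)
$E = -20$ ($E = \left(-2\right) 10 = -20$)
$P{\left(z \right)} = 6$ ($P{\left(z \right)} = -2 - -8 = -2 + 8 = 6$)
$J = \frac{47}{2}$ ($J = \frac{141}{6} = 141 \cdot \frac{1}{6} = \frac{47}{2} \approx 23.5$)
$-59 + J C{\left(E \right)} = -59 + \frac{47}{2} \left(-20\right) = -59 - 470 = -529$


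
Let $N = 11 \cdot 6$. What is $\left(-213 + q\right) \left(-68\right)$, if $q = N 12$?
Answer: $-39372$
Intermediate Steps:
$N = 66$
$q = 792$ ($q = 66 \cdot 12 = 792$)
$\left(-213 + q\right) \left(-68\right) = \left(-213 + 792\right) \left(-68\right) = 579 \left(-68\right) = -39372$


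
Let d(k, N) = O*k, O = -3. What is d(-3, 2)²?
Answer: 81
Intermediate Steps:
d(k, N) = -3*k
d(-3, 2)² = (-3*(-3))² = 9² = 81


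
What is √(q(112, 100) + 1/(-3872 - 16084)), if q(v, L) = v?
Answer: √11150769219/9978 ≈ 10.583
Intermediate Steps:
√(q(112, 100) + 1/(-3872 - 16084)) = √(112 + 1/(-3872 - 16084)) = √(112 + 1/(-19956)) = √(112 - 1/19956) = √(2235071/19956) = √11150769219/9978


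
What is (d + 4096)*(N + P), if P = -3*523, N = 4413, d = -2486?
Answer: 4578840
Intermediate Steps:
P = -1569
(d + 4096)*(N + P) = (-2486 + 4096)*(4413 - 1569) = 1610*2844 = 4578840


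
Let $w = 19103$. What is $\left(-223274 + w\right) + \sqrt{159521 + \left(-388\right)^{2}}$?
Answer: $-204171 + \sqrt{310065} \approx -2.0361 \cdot 10^{5}$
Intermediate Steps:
$\left(-223274 + w\right) + \sqrt{159521 + \left(-388\right)^{2}} = \left(-223274 + 19103\right) + \sqrt{159521 + \left(-388\right)^{2}} = -204171 + \sqrt{159521 + 150544} = -204171 + \sqrt{310065}$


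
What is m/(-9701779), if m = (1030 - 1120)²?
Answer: -8100/9701779 ≈ -0.00083490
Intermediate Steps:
m = 8100 (m = (-90)² = 8100)
m/(-9701779) = 8100/(-9701779) = 8100*(-1/9701779) = -8100/9701779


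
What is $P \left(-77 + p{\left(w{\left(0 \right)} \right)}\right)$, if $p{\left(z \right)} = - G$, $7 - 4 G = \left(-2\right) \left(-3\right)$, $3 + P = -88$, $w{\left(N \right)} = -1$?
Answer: $\frac{28119}{4} \approx 7029.8$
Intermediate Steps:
$P = -91$ ($P = -3 - 88 = -91$)
$G = \frac{1}{4}$ ($G = \frac{7}{4} - \frac{\left(-2\right) \left(-3\right)}{4} = \frac{7}{4} - \frac{3}{2} = \frac{1}{4} \approx 0.25$)
$p{\left(z \right)} = - \frac{1}{4}$ ($p{\left(z \right)} = \left(-1\right) \frac{1}{4} = - \frac{1}{4}$)
$P \left(-77 + p{\left(w{\left(0 \right)} \right)}\right) = - 91 \left(-77 - \frac{1}{4}\right) = \left(-91\right) \left(- \frac{309}{4}\right) = \frac{28119}{4}$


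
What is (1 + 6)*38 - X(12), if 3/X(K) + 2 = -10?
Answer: 1065/4 ≈ 266.25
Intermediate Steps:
X(K) = -1/4 (X(K) = 3/(-2 - 10) = 3/(-12) = 3*(-1/12) = -1/4)
(1 + 6)*38 - X(12) = (1 + 6)*38 - 1*(-1/4) = 7*38 + 1/4 = 266 + 1/4 = 1065/4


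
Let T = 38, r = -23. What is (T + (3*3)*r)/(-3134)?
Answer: 169/3134 ≈ 0.053925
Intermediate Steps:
(T + (3*3)*r)/(-3134) = (38 + (3*3)*(-23))/(-3134) = (38 + 9*(-23))*(-1/3134) = (38 - 207)*(-1/3134) = -169*(-1/3134) = 169/3134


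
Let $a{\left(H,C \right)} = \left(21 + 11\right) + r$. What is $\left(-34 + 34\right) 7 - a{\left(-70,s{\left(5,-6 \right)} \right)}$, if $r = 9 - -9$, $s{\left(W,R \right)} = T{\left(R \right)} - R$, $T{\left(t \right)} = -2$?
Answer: $-50$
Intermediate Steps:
$s{\left(W,R \right)} = -2 - R$
$r = 18$ ($r = 9 + 9 = 18$)
$a{\left(H,C \right)} = 50$ ($a{\left(H,C \right)} = \left(21 + 11\right) + 18 = 32 + 18 = 50$)
$\left(-34 + 34\right) 7 - a{\left(-70,s{\left(5,-6 \right)} \right)} = \left(-34 + 34\right) 7 - 50 = 0 \cdot 7 - 50 = 0 - 50 = -50$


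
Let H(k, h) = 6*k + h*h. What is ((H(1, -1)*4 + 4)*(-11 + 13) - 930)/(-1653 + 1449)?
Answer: 433/102 ≈ 4.2451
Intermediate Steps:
H(k, h) = h**2 + 6*k (H(k, h) = 6*k + h**2 = h**2 + 6*k)
((H(1, -1)*4 + 4)*(-11 + 13) - 930)/(-1653 + 1449) = ((((-1)**2 + 6*1)*4 + 4)*(-11 + 13) - 930)/(-1653 + 1449) = (((1 + 6)*4 + 4)*2 - 930)/(-204) = ((7*4 + 4)*2 - 930)*(-1/204) = ((28 + 4)*2 - 930)*(-1/204) = (32*2 - 930)*(-1/204) = (64 - 930)*(-1/204) = -866*(-1/204) = 433/102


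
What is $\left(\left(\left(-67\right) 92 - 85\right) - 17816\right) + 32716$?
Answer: $8651$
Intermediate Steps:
$\left(\left(\left(-67\right) 92 - 85\right) - 17816\right) + 32716 = \left(\left(-6164 - 85\right) - 17816\right) + 32716 = \left(-6249 - 17816\right) + 32716 = -24065 + 32716 = 8651$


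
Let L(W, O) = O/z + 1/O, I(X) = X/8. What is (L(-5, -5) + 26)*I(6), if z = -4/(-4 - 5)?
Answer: 873/80 ≈ 10.913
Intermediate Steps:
I(X) = X/8 (I(X) = X*(⅛) = X/8)
z = 4/9 (z = -4/(-9) = -4*(-⅑) = 4/9 ≈ 0.44444)
L(W, O) = 1/O + 9*O/4 (L(W, O) = O/(4/9) + 1/O = O*(9/4) + 1/O = 9*O/4 + 1/O = 1/O + 9*O/4)
(L(-5, -5) + 26)*I(6) = ((1/(-5) + (9/4)*(-5)) + 26)*((⅛)*6) = ((-⅕ - 45/4) + 26)*(¾) = (-229/20 + 26)*(¾) = (291/20)*(¾) = 873/80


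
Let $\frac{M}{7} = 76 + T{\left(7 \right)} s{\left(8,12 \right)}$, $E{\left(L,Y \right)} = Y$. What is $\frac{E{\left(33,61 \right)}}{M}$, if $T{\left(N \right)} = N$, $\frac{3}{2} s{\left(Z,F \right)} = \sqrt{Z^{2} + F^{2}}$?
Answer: $\frac{10431}{19628} - \frac{183 \sqrt{13}}{1402} \approx 0.06081$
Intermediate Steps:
$s{\left(Z,F \right)} = \frac{2 \sqrt{F^{2} + Z^{2}}}{3}$ ($s{\left(Z,F \right)} = \frac{2 \sqrt{Z^{2} + F^{2}}}{3} = \frac{2 \sqrt{F^{2} + Z^{2}}}{3}$)
$M = 532 + \frac{392 \sqrt{13}}{3}$ ($M = 7 \left(76 + 7 \frac{2 \sqrt{12^{2} + 8^{2}}}{3}\right) = 7 \left(76 + 7 \frac{2 \sqrt{144 + 64}}{3}\right) = 7 \left(76 + 7 \frac{2 \sqrt{208}}{3}\right) = 7 \left(76 + 7 \frac{2 \cdot 4 \sqrt{13}}{3}\right) = 7 \left(76 + 7 \frac{8 \sqrt{13}}{3}\right) = 7 \left(76 + \frac{56 \sqrt{13}}{3}\right) = 532 + \frac{392 \sqrt{13}}{3} \approx 1003.1$)
$\frac{E{\left(33,61 \right)}}{M} = \frac{61}{532 + \frac{392 \sqrt{13}}{3}}$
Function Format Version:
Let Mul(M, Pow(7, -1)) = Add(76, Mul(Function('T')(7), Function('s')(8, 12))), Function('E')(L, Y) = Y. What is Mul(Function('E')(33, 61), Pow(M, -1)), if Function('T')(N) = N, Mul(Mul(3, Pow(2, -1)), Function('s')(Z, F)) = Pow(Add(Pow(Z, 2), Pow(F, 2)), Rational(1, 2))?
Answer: Add(Rational(10431, 19628), Mul(Rational(-183, 1402), Pow(13, Rational(1, 2)))) ≈ 0.060810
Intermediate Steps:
Function('s')(Z, F) = Mul(Rational(2, 3), Pow(Add(Pow(F, 2), Pow(Z, 2)), Rational(1, 2))) (Function('s')(Z, F) = Mul(Rational(2, 3), Pow(Add(Pow(Z, 2), Pow(F, 2)), Rational(1, 2))) = Mul(Rational(2, 3), Pow(Add(Pow(F, 2), Pow(Z, 2)), Rational(1, 2))))
M = Add(532, Mul(Rational(392, 3), Pow(13, Rational(1, 2)))) (M = Mul(7, Add(76, Mul(7, Mul(Rational(2, 3), Pow(Add(Pow(12, 2), Pow(8, 2)), Rational(1, 2)))))) = Mul(7, Add(76, Mul(7, Mul(Rational(2, 3), Pow(Add(144, 64), Rational(1, 2)))))) = Mul(7, Add(76, Mul(7, Mul(Rational(2, 3), Pow(208, Rational(1, 2)))))) = Mul(7, Add(76, Mul(7, Mul(Rational(2, 3), Mul(4, Pow(13, Rational(1, 2))))))) = Mul(7, Add(76, Mul(7, Mul(Rational(8, 3), Pow(13, Rational(1, 2)))))) = Mul(7, Add(76, Mul(Rational(56, 3), Pow(13, Rational(1, 2))))) = Add(532, Mul(Rational(392, 3), Pow(13, Rational(1, 2)))) ≈ 1003.1)
Mul(Function('E')(33, 61), Pow(M, -1)) = Mul(61, Pow(Add(532, Mul(Rational(392, 3), Pow(13, Rational(1, 2)))), -1))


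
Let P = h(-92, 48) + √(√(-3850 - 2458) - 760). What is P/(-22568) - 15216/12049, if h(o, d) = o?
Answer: -85571545/67980458 - √(-760 + 2*I*√1577)/22568 ≈ -1.2588 - 0.0012232*I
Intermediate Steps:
P = -92 + √(-760 + 2*I*√1577) (P = -92 + √(√(-3850 - 2458) - 760) = -92 + √(√(-6308) - 760) = -92 + √(2*I*√1577 - 760) = -92 + √(-760 + 2*I*√1577) ≈ -90.562 + 27.606*I)
P/(-22568) - 15216/12049 = (-92 + √(-760 + 2*I*√1577))/(-22568) - 15216/12049 = (-92 + √(-760 + 2*I*√1577))*(-1/22568) - 15216*1/12049 = (23/5642 - √(-760 + 2*I*√1577)/22568) - 15216/12049 = -85571545/67980458 - √(-760 + 2*I*√1577)/22568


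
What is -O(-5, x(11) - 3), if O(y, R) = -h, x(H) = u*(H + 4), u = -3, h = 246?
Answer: 246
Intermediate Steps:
x(H) = -12 - 3*H (x(H) = -3*(H + 4) = -3*(4 + H) = -12 - 3*H)
O(y, R) = -246 (O(y, R) = -1*246 = -246)
-O(-5, x(11) - 3) = -1*(-246) = 246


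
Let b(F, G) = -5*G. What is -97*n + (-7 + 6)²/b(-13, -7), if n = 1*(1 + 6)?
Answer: -23764/35 ≈ -678.97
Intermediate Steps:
n = 7 (n = 1*7 = 7)
-97*n + (-7 + 6)²/b(-13, -7) = -97*7 + (-7 + 6)²/((-5*(-7))) = -679 + (-1)²/35 = -679 + 1*(1/35) = -679 + 1/35 = -23764/35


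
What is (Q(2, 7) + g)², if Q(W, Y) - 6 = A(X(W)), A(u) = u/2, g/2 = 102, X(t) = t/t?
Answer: 177241/4 ≈ 44310.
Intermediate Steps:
X(t) = 1
g = 204 (g = 2*102 = 204)
A(u) = u/2 (A(u) = u*(½) = u/2)
Q(W, Y) = 13/2 (Q(W, Y) = 6 + (½)*1 = 6 + ½ = 13/2)
(Q(2, 7) + g)² = (13/2 + 204)² = (421/2)² = 177241/4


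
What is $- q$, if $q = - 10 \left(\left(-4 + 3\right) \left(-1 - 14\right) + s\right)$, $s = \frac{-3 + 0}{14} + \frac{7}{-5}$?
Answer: $\frac{937}{7} \approx 133.86$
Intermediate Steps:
$s = - \frac{113}{70}$ ($s = \left(-3\right) \frac{1}{14} + 7 \left(- \frac{1}{5}\right) = - \frac{3}{14} - \frac{7}{5} = - \frac{113}{70} \approx -1.6143$)
$q = - \frac{937}{7}$ ($q = - 10 \left(\left(-4 + 3\right) \left(-1 - 14\right) - \frac{113}{70}\right) = - 10 \left(\left(-1\right) \left(-15\right) - \frac{113}{70}\right) = - 10 \left(15 - \frac{113}{70}\right) = \left(-10\right) \frac{937}{70} = - \frac{937}{7} \approx -133.86$)
$- q = \left(-1\right) \left(- \frac{937}{7}\right) = \frac{937}{7}$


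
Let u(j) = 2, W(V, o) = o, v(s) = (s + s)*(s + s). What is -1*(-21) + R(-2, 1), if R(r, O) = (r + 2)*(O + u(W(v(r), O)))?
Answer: 21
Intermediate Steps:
v(s) = 4*s² (v(s) = (2*s)*(2*s) = 4*s²)
R(r, O) = (2 + O)*(2 + r) (R(r, O) = (r + 2)*(O + 2) = (2 + r)*(2 + O) = (2 + O)*(2 + r))
-1*(-21) + R(-2, 1) = -1*(-21) + (4 + 2*1 + 2*(-2) + 1*(-2)) = 21 + (4 + 2 - 4 - 2) = 21 + 0 = 21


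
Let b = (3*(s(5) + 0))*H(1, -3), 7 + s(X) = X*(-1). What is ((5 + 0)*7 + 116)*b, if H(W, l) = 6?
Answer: -32616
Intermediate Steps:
s(X) = -7 - X (s(X) = -7 + X*(-1) = -7 - X)
b = -216 (b = (3*((-7 - 1*5) + 0))*6 = (3*((-7 - 5) + 0))*6 = (3*(-12 + 0))*6 = (3*(-12))*6 = -36*6 = -216)
((5 + 0)*7 + 116)*b = ((5 + 0)*7 + 116)*(-216) = (5*7 + 116)*(-216) = (35 + 116)*(-216) = 151*(-216) = -32616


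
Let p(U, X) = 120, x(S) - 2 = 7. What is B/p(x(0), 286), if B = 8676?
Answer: 723/10 ≈ 72.300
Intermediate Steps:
x(S) = 9 (x(S) = 2 + 7 = 9)
B/p(x(0), 286) = 8676/120 = 8676*(1/120) = 723/10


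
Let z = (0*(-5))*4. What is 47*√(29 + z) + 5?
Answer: 5 + 47*√29 ≈ 258.10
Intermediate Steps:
z = 0 (z = 0*4 = 0)
47*√(29 + z) + 5 = 47*√(29 + 0) + 5 = 47*√29 + 5 = 5 + 47*√29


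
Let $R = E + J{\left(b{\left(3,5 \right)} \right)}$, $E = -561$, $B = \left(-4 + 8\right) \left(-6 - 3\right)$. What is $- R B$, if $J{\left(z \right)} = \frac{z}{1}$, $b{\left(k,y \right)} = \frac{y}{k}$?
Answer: $-20136$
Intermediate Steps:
$B = -36$ ($B = 4 \left(-9\right) = -36$)
$J{\left(z \right)} = z$ ($J{\left(z \right)} = z 1 = z$)
$R = - \frac{1678}{3}$ ($R = -561 + \frac{5}{3} = - \frac{1678}{3} \approx -559.33$)
$- R B = - \frac{\left(-1678\right) \left(-36\right)}{3} = \left(-1\right) 20136 = -20136$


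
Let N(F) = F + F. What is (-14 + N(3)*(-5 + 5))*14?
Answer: -196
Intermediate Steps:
N(F) = 2*F
(-14 + N(3)*(-5 + 5))*14 = (-14 + (2*3)*(-5 + 5))*14 = (-14 + 6*0)*14 = (-14 + 0)*14 = -14*14 = -196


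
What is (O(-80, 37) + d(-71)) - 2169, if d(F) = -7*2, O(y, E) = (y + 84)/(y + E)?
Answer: -93873/43 ≈ -2183.1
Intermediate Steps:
O(y, E) = (84 + y)/(E + y)
d(F) = -14
(O(-80, 37) + d(-71)) - 2169 = ((84 - 80)/(37 - 80) - 14) - 2169 = (4/(-43) - 14) - 2169 = (-1/43*4 - 14) - 2169 = (-4/43 - 14) - 2169 = -606/43 - 2169 = -93873/43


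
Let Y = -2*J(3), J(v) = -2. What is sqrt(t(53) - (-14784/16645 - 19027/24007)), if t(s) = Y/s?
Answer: 3*sqrt(87525223275498977345)/21178615295 ≈ 1.3252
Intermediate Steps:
Y = 4 (Y = -2*(-2) = 4)
t(s) = 4/s
sqrt(t(53) - (-14784/16645 - 19027/24007)) = sqrt(4/53 - (-14784/16645 - 19027/24007)) = sqrt(4/53 - 1*(-671623903/399596515)) = sqrt(4/53 + 671623903/399596515) = sqrt(37194452919/21178615295) = 3*sqrt(87525223275498977345)/21178615295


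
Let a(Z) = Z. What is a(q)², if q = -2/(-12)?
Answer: 1/36 ≈ 0.027778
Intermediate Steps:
q = ⅙ (q = -2*(-1/12) = ⅙ ≈ 0.16667)
a(q)² = (⅙)² = 1/36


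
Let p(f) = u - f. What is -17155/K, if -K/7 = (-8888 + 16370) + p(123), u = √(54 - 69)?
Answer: 42081215/126361424 - 17155*I*√15/379084272 ≈ 0.33302 - 0.00017527*I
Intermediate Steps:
u = I*√15 (u = √(-15) = I*√15 ≈ 3.873*I)
p(f) = -f + I*√15 (p(f) = I*√15 - f = -f + I*√15)
K = -51513 - 7*I*√15 (K = -7*((-8888 + 16370) + (-1*123 + I*√15)) = -7*(7482 + (-123 + I*√15)) = -7*(7359 + I*√15) = -51513 - 7*I*√15 ≈ -51513.0 - 27.111*I)
-17155/K = -17155/(-51513 - 7*I*√15)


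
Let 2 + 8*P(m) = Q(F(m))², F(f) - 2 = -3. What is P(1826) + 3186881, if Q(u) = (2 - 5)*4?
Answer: 12747595/4 ≈ 3.1869e+6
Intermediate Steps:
F(f) = -1 (F(f) = 2 - 3 = -1)
Q(u) = -12 (Q(u) = -3*4 = -12)
P(m) = 71/4 (P(m) = -¼ + (⅛)*(-12)² = -¼ + (⅛)*144 = -¼ + 18 = 71/4)
P(1826) + 3186881 = 71/4 + 3186881 = 12747595/4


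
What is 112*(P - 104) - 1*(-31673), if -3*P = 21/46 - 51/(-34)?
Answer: 458895/23 ≈ 19952.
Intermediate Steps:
P = -15/23 (P = -(21/46 - 51/(-34))/3 = -(21*(1/46) - 51*(-1/34))/3 = -(21/46 + 3/2)/3 = -⅓*45/23 = -15/23 ≈ -0.65217)
112*(P - 104) - 1*(-31673) = 112*(-15/23 - 104) - 1*(-31673) = 112*(-2407/23) + 31673 = -269584/23 + 31673 = 458895/23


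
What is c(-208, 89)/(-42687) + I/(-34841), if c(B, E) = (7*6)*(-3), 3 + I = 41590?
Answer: -196759367/165250863 ≈ -1.1907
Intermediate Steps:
I = 41587 (I = -3 + 41590 = 41587)
c(B, E) = -126 (c(B, E) = 42*(-3) = -126)
c(-208, 89)/(-42687) + I/(-34841) = -126/(-42687) + 41587/(-34841) = -126*(-1/42687) + 41587*(-1/34841) = 14/4743 - 41587/34841 = -196759367/165250863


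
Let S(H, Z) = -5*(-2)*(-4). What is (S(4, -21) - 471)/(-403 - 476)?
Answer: 511/879 ≈ 0.58134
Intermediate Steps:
S(H, Z) = -40 (S(H, Z) = 10*(-4) = -40)
(S(4, -21) - 471)/(-403 - 476) = (-40 - 471)/(-403 - 476) = -511/(-879) = -511*(-1/879) = 511/879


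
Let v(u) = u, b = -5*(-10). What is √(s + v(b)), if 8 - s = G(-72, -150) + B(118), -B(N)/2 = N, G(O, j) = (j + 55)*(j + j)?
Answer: 3*I*√3134 ≈ 167.95*I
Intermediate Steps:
b = 50
G(O, j) = 2*j*(55 + j) (G(O, j) = (55 + j)*(2*j) = 2*j*(55 + j))
B(N) = -2*N
s = -28256 (s = 8 - (2*(-150)*(55 - 150) - 2*118) = 8 - (2*(-150)*(-95) - 236) = 8 - (28500 - 236) = 8 - 1*28264 = 8 - 28264 = -28256)
√(s + v(b)) = √(-28256 + 50) = √(-28206) = 3*I*√3134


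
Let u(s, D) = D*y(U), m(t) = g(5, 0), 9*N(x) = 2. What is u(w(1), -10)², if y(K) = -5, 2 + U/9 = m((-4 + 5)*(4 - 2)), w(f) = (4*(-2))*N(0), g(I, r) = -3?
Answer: 2500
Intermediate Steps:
N(x) = 2/9 (N(x) = (⅑)*2 = 2/9)
w(f) = -16/9 (w(f) = (4*(-2))*(2/9) = -8*2/9 = -16/9)
m(t) = -3
U = -45 (U = -18 + 9*(-3) = -18 - 27 = -45)
u(s, D) = -5*D (u(s, D) = D*(-5) = -5*D)
u(w(1), -10)² = (-5*(-10))² = 50² = 2500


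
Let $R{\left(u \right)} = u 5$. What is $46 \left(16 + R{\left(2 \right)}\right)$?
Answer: $1196$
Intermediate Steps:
$R{\left(u \right)} = 5 u$
$46 \left(16 + R{\left(2 \right)}\right) = 46 \left(16 + 5 \cdot 2\right) = 46 \left(16 + 10\right) = 46 \cdot 26 = 1196$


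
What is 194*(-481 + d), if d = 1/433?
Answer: -40404768/433 ≈ -93314.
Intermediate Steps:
d = 1/433 ≈ 0.0023095
194*(-481 + d) = 194*(-481 + 1/433) = 194*(-208272/433) = -40404768/433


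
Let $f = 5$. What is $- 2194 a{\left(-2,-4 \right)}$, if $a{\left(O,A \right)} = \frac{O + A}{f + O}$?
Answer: $4388$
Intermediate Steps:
$a{\left(O,A \right)} = \frac{A + O}{5 + O}$ ($a{\left(O,A \right)} = \frac{O + A}{5 + O} = \frac{A + O}{5 + O}$)
$- 2194 a{\left(-2,-4 \right)} = - 2194 \frac{-4 - 2}{5 - 2} = - 2194 \cdot \frac{1}{3} \left(-6\right) = \left(-2194\right) \left(-2\right) = 4388$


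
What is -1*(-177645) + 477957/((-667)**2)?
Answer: 79032784362/444889 ≈ 1.7765e+5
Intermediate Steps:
-1*(-177645) + 477957/((-667)**2) = 177645 + 477957/444889 = 79032784362/444889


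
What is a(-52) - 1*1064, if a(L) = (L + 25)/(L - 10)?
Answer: -65941/62 ≈ -1063.6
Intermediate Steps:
a(L) = (25 + L)/(-10 + L)
a(-52) - 1*1064 = (25 - 52)/(-10 - 52) - 1*1064 = -27/(-62) - 1064 = -1/62*(-27) - 1064 = 27/62 - 1064 = -65941/62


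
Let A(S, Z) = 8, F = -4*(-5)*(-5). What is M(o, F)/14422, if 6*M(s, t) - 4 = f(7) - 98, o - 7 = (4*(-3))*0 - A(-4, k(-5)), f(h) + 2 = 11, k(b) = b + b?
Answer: -85/86532 ≈ -0.00098230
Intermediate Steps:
k(b) = 2*b
F = -100 (F = 20*(-5) = -100)
f(h) = 9 (f(h) = -2 + 11 = 9)
o = -1 (o = 7 + ((4*(-3))*0 - 1*8) = 7 + (-12*0 - 8) = 7 + (0 - 8) = 7 - 8 = -1)
M(s, t) = -85/6 (M(s, t) = ⅔ + (9 - 98)/6 = ⅔ + (⅙)*(-89) = ⅔ - 89/6 = -85/6)
M(o, F)/14422 = -85/6/14422 = -85/6*1/14422 = -85/86532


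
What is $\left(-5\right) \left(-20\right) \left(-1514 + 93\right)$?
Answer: $-142100$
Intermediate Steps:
$\left(-5\right) \left(-20\right) \left(-1514 + 93\right) = 100 \left(-1421\right) = -142100$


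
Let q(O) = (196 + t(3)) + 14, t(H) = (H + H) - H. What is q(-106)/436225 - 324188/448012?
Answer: -35330870936/48858508675 ≈ -0.72313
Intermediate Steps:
t(H) = H (t(H) = 2*H - H = H)
q(O) = 213 (q(O) = (196 + 3) + 14 = 199 + 14 = 213)
q(-106)/436225 - 324188/448012 = 213/436225 - 324188/448012 = 213*(1/436225) - 324188*1/448012 = 213/436225 - 81047/112003 = -35330870936/48858508675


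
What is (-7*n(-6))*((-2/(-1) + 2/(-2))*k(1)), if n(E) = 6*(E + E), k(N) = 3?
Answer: 1512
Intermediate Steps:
n(E) = 12*E (n(E) = 6*(2*E) = 12*E)
(-7*n(-6))*((-2/(-1) + 2/(-2))*k(1)) = (-84*(-6))*((-2/(-1) + 2/(-2))*3) = (-7*(-72))*((-2*(-1) + 2*(-½))*3) = 504*((2 - 1)*3) = 504*(1*3) = 504*3 = 1512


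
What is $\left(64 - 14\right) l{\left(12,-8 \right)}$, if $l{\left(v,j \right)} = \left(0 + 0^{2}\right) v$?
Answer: $0$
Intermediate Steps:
$l{\left(v,j \right)} = 0$ ($l{\left(v,j \right)} = \left(0 + 0\right) v = 0 v = 0$)
$\left(64 - 14\right) l{\left(12,-8 \right)} = \left(64 - 14\right) 0 = 50 \cdot 0 = 0$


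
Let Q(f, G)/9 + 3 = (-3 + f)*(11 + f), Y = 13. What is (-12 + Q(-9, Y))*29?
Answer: -7395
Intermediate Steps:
Q(f, G) = -27 + 9*(-3 + f)*(11 + f) (Q(f, G) = -27 + 9*((-3 + f)*(11 + f)) = -27 + 9*(-3 + f)*(11 + f))
(-12 + Q(-9, Y))*29 = (-12 + (-324 + 9*(-9)² + 72*(-9)))*29 = (-12 + (-324 + 9*81 - 648))*29 = (-12 + (-324 + 729 - 648))*29 = (-12 - 243)*29 = -255*29 = -7395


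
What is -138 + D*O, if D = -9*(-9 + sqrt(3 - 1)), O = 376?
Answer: 30318 - 3384*sqrt(2) ≈ 25532.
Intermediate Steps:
D = 81 - 9*sqrt(2) (D = -9*(-9 + sqrt(2)) = 81 - 9*sqrt(2) ≈ 68.272)
-138 + D*O = -138 + (81 - 9*sqrt(2))*376 = -138 + (30456 - 3384*sqrt(2)) = 30318 - 3384*sqrt(2)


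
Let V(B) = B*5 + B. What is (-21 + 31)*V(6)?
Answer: 360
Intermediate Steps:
V(B) = 6*B (V(B) = 5*B + B = 6*B)
(-21 + 31)*V(6) = (-21 + 31)*(6*6) = 10*36 = 360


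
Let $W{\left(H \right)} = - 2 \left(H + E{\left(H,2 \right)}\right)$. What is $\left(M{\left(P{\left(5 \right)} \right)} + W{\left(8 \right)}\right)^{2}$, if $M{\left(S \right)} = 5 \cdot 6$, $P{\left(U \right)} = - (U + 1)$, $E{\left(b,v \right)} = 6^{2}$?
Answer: $3364$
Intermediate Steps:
$E{\left(b,v \right)} = 36$
$P{\left(U \right)} = -1 - U$ ($P{\left(U \right)} = - (1 + U) = -1 - U$)
$M{\left(S \right)} = 30$
$W{\left(H \right)} = -72 - 2 H$ ($W{\left(H \right)} = - 2 \left(H + 36\right) = - 2 \left(36 + H\right) = -72 - 2 H$)
$\left(M{\left(P{\left(5 \right)} \right)} + W{\left(8 \right)}\right)^{2} = \left(30 - 88\right)^{2} = \left(-58\right)^{2} = 3364$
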